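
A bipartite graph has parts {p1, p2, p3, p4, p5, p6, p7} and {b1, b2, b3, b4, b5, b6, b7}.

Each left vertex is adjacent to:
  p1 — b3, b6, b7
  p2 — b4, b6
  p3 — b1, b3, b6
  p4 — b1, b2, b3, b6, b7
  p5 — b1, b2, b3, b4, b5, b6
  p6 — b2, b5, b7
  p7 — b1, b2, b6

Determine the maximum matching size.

7

For example, pair p1→b3, p2→b4, p3→b1, p4→b2, p5→b5, p6→b7, p7→b6.
This saturates every left vertex, so 7 is the maximum.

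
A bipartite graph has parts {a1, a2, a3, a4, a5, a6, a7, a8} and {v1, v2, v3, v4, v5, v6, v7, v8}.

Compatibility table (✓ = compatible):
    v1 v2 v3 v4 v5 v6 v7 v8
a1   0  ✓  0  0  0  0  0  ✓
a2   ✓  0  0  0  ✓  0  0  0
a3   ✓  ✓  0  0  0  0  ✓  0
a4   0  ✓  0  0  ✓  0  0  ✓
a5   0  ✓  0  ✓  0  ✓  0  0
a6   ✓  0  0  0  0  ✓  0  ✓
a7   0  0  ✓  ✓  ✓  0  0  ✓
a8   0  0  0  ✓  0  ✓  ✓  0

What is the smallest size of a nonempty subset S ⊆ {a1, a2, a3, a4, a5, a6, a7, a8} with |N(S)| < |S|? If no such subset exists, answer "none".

none

A matching saturating every left vertex exists, for instance a1→v8, a2→v5, a3→v7, a4→v2, a5→v4, a6→v1, a7→v3, a8→v6.
By Hall's marriage theorem, this means |N(S)| ≥ |S| for every subset S, so no violating subset exists.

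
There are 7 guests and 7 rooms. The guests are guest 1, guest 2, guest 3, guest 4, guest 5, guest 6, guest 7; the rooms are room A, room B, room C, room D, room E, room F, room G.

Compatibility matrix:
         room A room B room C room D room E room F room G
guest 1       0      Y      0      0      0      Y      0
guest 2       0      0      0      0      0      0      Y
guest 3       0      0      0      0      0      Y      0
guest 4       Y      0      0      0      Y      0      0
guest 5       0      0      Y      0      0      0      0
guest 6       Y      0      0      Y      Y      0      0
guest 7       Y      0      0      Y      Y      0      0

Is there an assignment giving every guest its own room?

A valid assignment of size 7: guest 1–room B, guest 2–room G, guest 3–room F, guest 4–room A, guest 5–room C, guest 6–room D, guest 7–room E.
All 7 guests are covered.

Yes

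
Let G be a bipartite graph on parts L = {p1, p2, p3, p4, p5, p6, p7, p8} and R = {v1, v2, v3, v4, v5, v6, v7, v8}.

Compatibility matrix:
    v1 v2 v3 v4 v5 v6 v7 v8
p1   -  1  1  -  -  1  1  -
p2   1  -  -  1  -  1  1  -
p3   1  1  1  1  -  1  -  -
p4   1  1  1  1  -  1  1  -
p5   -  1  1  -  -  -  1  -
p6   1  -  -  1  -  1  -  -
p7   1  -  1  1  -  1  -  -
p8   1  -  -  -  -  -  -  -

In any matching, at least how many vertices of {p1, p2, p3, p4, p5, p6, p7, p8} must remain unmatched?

2

One maximum matching: p1-v7, p2-v4, p3-v1, p4-v3, p5-v2, p6-v6.
The set {p1, p2, p3, p4, p5, p6, p7, p8} has only 6 neighbours ({v1, v2, v3, v4, v6, v7}), so by Hall's theorem at most 6 of the 8 left vertices can be matched.
That matches 6 of the 8, leaving 2 unmatched; no matching can do better.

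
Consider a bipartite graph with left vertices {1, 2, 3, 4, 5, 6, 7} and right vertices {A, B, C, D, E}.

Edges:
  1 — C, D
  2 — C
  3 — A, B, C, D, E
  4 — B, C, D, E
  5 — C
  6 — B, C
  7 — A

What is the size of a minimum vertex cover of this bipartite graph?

{A, B, C, D, E} is a vertex cover of size 5: every edge has an endpoint in this set.
No smaller cover exists because 1–D, 2–C, 3–A, 4–E, 6–B is a matching of size 5, and a cover must include an endpoint of each of these disjoint edges (König's theorem).

5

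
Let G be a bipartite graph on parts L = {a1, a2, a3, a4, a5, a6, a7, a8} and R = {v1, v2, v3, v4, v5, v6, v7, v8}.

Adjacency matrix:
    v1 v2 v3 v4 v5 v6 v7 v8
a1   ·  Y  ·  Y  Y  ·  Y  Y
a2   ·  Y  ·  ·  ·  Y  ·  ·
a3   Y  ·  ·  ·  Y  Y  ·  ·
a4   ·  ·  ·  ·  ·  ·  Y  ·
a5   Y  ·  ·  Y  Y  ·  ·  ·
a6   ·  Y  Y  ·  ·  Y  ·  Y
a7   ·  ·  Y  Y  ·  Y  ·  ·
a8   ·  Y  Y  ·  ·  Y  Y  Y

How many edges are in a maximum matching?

8

For example, pair a1→v8, a2→v6, a3→v5, a4→v7, a5→v1, a6→v2, a7→v4, a8→v3.
All 8 left vertices are matched, so no larger matching exists.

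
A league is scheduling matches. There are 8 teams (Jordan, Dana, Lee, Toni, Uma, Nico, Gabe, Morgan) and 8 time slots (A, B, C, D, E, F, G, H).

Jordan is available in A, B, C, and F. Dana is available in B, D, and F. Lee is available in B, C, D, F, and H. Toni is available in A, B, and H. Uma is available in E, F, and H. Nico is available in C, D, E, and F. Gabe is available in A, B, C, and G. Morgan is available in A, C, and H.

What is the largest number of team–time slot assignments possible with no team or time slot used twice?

One maximum matching: Jordan→F, Dana→D, Lee→B, Toni→A, Uma→H, Nico→E, Gabe→G, Morgan→C.
All 8 teams are matched, so no larger matching exists.

8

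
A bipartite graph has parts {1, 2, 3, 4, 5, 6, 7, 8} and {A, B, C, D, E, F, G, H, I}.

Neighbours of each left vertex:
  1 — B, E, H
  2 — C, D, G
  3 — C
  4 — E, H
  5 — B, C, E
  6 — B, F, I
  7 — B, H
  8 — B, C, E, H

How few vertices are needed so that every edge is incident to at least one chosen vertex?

{2, 6, B, C, E, H} is a vertex cover of size 6: every edge has an endpoint in this set.
No smaller cover exists because 1–E, 2–G, 3–C, 4–H, 5–B, 6–F is a matching of size 6, and a cover must include an endpoint of each of these disjoint edges (König's theorem).

6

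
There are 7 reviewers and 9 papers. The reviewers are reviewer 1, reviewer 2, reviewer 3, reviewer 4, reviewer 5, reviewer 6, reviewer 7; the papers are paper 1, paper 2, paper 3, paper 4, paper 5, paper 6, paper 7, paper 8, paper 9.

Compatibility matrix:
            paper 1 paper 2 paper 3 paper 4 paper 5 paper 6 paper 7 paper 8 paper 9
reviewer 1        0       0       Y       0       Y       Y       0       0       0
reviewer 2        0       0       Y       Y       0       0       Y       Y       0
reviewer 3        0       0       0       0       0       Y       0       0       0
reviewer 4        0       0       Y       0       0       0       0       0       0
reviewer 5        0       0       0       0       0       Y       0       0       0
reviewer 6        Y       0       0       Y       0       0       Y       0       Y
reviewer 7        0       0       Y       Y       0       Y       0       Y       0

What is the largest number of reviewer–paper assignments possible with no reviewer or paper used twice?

6

A valid assignment of size 6: reviewer 1–paper 5, reviewer 2–paper 7, reviewer 3–paper 6, reviewer 4–paper 3, reviewer 6–paper 1, reviewer 7–paper 4.
The set {reviewer 3, reviewer 5} has only 1 neighbour ({paper 6}), so by Hall's theorem at most 6 of the 7 reviewers can be matched.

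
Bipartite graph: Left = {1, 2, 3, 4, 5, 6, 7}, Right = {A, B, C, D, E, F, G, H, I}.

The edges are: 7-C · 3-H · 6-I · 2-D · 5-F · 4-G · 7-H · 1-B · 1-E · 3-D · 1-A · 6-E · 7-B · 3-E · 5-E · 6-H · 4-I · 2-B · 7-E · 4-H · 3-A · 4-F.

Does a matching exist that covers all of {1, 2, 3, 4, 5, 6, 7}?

A valid assignment of size 7: 1–A, 2–D, 3–E, 4–G, 5–F, 6–H, 7–B.
All 7 left vertices are covered.

Yes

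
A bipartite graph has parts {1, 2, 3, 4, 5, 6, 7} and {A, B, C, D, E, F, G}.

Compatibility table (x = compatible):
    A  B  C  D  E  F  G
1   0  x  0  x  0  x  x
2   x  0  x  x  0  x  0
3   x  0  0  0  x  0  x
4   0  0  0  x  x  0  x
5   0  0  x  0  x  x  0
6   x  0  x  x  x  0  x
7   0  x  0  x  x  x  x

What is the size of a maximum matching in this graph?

7

A valid assignment of size 7: 1→B, 2→F, 3→E, 4→D, 5→C, 6→A, 7→G.
This saturates every left vertex, so 7 is the maximum.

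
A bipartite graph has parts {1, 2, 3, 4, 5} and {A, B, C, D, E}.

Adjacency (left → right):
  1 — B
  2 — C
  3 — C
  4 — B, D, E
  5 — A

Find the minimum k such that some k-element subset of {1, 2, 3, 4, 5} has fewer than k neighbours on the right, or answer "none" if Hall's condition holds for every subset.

Take S = {2, 3}. Its neighbourhood is {C}, so |N(S)| = 1 < |S| = 2.
No single vertex violates Hall's condition since each has at least one neighbour, so 2 is the minimum.

2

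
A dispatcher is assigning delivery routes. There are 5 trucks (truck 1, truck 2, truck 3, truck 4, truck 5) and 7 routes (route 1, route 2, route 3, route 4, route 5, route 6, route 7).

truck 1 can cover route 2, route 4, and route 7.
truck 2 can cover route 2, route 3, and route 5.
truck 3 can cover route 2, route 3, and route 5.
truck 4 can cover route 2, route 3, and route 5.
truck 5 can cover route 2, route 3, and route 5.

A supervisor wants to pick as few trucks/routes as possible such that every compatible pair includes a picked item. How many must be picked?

4

The 4 edges truck 1–route 7, truck 2–route 5, truck 3–route 3, truck 4–route 2 form a matching, so any vertex cover needs at least 4 vertices (one per matched edge).
Conversely {truck 1, route 2, route 3, route 5} meets every edge and has exactly 4 vertices, so 4 is optimal.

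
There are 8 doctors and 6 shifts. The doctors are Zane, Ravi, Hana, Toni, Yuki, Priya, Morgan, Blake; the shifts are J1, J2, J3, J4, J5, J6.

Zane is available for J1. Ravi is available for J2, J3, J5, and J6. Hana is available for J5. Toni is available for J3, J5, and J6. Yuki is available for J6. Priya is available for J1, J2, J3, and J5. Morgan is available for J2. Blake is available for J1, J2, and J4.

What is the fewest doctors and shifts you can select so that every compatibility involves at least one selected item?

6

{Blake, J1, J2, J3, J5, J6} is a vertex cover of size 6: every edge has an endpoint in this set.
No smaller cover exists because Zane–J1, Ravi–J2, Hana–J5, Toni–J3, Yuki–J6, Blake–J4 is a matching of size 6, and a cover must include an endpoint of each of these disjoint edges (König's theorem).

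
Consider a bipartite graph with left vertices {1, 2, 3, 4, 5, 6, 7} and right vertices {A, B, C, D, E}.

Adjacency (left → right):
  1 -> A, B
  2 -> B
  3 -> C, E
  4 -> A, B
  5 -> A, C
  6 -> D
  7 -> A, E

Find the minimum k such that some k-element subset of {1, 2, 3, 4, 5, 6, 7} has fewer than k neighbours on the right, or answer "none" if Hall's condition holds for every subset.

Take S = {1, 2, 4}. Its neighbourhood is {A, B}, so |N(S)| = 2 < |S| = 3.
Every subset of size less than 3 has at least as many neighbours as members, so 3 is the minimum.

3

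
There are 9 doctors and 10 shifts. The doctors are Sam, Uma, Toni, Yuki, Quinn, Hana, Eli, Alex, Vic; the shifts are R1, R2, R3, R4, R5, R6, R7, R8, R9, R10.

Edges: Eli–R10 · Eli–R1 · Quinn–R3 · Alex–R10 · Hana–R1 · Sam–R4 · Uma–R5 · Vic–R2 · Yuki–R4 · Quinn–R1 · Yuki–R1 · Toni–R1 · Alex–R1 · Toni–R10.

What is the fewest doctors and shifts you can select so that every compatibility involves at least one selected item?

A maximum matching has 6 edges (e.g. Sam–R4, Uma–R5, Toni–R10, Yuki–R1, Quinn–R3, Vic–R2).
By König's theorem the minimum vertex cover has the same size. One such cover is {Uma, Quinn, Vic, R1, R4, R10}.

6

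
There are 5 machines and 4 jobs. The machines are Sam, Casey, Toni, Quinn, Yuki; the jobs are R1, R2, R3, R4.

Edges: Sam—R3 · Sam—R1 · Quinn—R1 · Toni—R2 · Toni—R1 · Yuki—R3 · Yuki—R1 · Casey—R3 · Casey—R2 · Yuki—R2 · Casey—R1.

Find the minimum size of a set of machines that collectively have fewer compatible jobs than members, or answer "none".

Take S = {Sam, Casey, Toni, Quinn}. Its neighbourhood is {R1, R2, R3}, so |N(S)| = 3 < |S| = 4.
Every subset of size less than 4 has at least as many neighbours as members, so 4 is the minimum.

4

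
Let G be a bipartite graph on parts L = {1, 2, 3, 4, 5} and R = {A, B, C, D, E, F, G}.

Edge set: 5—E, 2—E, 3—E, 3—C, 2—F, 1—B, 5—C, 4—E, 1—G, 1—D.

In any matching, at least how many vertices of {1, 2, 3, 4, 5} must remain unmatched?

For example, pair 1–B, 2–F, 3–C, 4–E.
The set {3, 4, 5} has only 2 neighbours ({C, E}), so by Hall's theorem at most 4 of the 5 left vertices can be matched.
That matches 4 of the 5, leaving 1 unmatched; no matching can do better.

1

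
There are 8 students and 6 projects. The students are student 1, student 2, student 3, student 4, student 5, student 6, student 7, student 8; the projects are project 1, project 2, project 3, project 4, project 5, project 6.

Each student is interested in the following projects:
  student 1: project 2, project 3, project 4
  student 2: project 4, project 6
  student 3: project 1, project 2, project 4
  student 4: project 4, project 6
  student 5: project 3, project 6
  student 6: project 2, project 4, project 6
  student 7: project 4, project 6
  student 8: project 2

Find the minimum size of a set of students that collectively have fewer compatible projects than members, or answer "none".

3

Take S = {student 2, student 4, student 7}. Its neighbourhood is {project 4, project 6}, so |N(S)| = 2 < |S| = 3.
Every subset of size less than 3 has at least as many neighbours as members, so 3 is the minimum.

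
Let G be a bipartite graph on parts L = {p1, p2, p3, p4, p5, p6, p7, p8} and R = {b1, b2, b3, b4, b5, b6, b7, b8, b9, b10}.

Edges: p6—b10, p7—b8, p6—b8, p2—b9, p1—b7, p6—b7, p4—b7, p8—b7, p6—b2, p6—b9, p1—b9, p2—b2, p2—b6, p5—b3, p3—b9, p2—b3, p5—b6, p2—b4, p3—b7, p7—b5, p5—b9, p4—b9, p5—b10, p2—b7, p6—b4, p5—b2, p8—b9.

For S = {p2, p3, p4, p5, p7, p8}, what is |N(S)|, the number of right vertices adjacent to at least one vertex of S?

The union of neighbours of {p2, p3, p4, p5, p7, p8} is {b2, b3, b4, b5, b6, b7, b8, b9, b10}, which has 9 elements.
Since |N(S)| = 9 ≥ |S| = 6, Hall's condition holds for this subset.

9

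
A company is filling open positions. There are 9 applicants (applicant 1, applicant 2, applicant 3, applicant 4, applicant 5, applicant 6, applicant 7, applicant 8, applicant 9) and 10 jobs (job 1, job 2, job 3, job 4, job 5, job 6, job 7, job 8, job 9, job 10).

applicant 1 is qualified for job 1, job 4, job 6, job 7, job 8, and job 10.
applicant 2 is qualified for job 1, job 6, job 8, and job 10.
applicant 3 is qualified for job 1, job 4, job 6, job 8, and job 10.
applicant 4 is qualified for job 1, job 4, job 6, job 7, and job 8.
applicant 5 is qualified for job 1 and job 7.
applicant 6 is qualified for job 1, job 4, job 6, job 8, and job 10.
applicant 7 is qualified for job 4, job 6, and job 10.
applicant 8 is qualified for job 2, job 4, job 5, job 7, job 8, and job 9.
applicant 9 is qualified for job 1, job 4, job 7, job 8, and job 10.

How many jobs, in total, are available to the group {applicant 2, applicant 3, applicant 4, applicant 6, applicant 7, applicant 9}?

The union of neighbours of {applicant 2, applicant 3, applicant 4, applicant 6, applicant 7, applicant 9} is {job 1, job 4, job 6, job 7, job 8, job 10}, which has 6 elements.
Since |N(S)| = 6 ≥ |S| = 6, Hall's condition holds for this subset.

6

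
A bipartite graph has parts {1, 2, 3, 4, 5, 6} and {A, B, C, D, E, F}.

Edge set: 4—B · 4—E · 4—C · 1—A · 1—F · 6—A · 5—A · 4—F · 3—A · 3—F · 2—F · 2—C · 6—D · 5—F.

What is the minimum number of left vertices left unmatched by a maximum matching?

1

One maximum matching: 1-A, 2-C, 3-F, 4-B, 6-D.
The set {1, 3, 5} has only 2 neighbours ({A, F}), so by Hall's theorem at most 5 of the 6 left vertices can be matched.
That matches 5 of the 6, leaving 1 unmatched; no matching can do better.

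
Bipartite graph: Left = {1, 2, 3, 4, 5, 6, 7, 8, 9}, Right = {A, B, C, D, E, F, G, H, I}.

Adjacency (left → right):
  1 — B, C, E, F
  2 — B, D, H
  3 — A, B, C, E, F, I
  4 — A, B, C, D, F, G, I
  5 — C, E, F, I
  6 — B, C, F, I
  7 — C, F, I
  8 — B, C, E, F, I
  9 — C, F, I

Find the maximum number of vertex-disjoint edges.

8

A valid assignment of size 8: 1-B, 2-D, 3-A, 4-G, 5-I, 6-F, 7-C, 8-E.
The set {1, 5, 6, 7, 8, 9} has only 5 neighbours ({B, C, E, F, I}), so by Hall's theorem at most 8 of the 9 left vertices can be matched.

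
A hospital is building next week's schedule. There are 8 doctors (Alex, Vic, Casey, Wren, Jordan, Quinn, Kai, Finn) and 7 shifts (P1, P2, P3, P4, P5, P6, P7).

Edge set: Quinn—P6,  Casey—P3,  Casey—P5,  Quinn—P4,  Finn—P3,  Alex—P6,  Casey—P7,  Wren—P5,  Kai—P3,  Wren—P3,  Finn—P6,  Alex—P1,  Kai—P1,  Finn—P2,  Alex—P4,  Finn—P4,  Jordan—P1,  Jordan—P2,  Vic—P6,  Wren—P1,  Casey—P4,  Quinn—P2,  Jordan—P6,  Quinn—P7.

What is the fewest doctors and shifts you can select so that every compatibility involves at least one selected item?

{P1, P2, P3, P4, P5, P6, P7} is a vertex cover of size 7: every edge has an endpoint in this set.
No smaller cover exists because Alex–P4, Vic–P6, Casey–P3, Wren–P5, Jordan–P2, Quinn–P7, Kai–P1 is a matching of size 7, and a cover must include an endpoint of each of these disjoint edges (König's theorem).

7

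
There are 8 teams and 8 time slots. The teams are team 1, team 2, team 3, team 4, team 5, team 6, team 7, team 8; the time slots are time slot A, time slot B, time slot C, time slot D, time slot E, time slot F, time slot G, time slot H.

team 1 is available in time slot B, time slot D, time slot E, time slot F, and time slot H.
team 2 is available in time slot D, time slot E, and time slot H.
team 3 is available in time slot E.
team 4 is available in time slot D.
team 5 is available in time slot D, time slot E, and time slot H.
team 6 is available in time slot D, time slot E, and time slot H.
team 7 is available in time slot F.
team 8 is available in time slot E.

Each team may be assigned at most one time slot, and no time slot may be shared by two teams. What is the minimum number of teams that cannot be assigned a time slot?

3

One maximum matching: team 1→time slot B, team 2→time slot H, team 3→time slot E, team 4→time slot D, team 7→time slot F.
The set {team 2, team 3, team 4, team 5, team 6, team 8} has only 3 neighbours ({time slot D, time slot E, time slot H}), so by Hall's theorem at most 5 of the 8 teams can be matched.
That matches 5 of the 8, leaving 3 unmatched; no matching can do better.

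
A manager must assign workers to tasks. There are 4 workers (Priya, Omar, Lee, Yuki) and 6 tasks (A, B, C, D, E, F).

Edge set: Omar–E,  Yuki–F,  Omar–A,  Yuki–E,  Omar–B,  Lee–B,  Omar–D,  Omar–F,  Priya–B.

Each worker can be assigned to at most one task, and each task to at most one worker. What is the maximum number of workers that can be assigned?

For example, pair Priya-B, Omar-A, Yuki-E.
The set {Priya, Lee} has only 1 neighbour ({B}), so by Hall's theorem at most 3 of the 4 workers can be matched.

3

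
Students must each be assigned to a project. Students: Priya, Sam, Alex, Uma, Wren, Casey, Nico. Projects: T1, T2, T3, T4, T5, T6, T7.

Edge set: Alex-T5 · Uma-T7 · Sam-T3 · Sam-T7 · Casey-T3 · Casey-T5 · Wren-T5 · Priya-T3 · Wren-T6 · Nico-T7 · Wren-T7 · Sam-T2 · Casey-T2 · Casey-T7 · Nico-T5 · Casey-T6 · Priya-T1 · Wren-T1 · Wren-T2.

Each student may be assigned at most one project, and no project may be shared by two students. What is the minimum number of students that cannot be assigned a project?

1

A valid assignment of size 6: Priya-T1, Sam-T2, Alex-T5, Uma-T7, Wren-T6, Casey-T3.
The set {Alex, Uma, Nico} has only 2 neighbours ({T5, T7}), so by Hall's theorem at most 6 of the 7 students can be matched.
That matches 6 of the 7, leaving 1 unmatched; no matching can do better.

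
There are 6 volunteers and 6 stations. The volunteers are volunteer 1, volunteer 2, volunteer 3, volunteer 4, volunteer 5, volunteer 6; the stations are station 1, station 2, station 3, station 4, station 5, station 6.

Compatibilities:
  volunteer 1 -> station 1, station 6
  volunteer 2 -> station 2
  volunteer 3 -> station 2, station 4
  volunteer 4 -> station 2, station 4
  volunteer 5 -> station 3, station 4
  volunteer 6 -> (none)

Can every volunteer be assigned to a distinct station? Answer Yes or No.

The set {volunteer 2, volunteer 3, volunteer 4, volunteer 6} has only 2 neighbours ({station 2, station 4}), so by Hall's theorem at most 4 of the 6 volunteers can be matched.
Hence no matching covers every volunteer.

No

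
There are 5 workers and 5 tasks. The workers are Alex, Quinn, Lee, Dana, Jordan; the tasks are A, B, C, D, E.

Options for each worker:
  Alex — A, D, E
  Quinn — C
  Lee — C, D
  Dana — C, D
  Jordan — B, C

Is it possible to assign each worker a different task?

The set {Quinn, Lee, Dana} has only 2 neighbours ({C, D}), so by Hall's theorem at most 4 of the 5 workers can be matched.
Hence no matching covers every worker.

No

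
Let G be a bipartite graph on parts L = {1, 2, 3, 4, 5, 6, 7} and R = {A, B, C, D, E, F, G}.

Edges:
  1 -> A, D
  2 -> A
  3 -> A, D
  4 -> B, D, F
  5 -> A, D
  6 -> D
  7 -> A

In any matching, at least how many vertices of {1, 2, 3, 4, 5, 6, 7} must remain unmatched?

4

A valid assignment of size 3: 1–D, 2–A, 4–B.
The set {1, 2, 3, 5, 6, 7} has only 2 neighbours ({A, D}), so by Hall's theorem at most 3 of the 7 left vertices can be matched.
That matches 3 of the 7, leaving 4 unmatched; no matching can do better.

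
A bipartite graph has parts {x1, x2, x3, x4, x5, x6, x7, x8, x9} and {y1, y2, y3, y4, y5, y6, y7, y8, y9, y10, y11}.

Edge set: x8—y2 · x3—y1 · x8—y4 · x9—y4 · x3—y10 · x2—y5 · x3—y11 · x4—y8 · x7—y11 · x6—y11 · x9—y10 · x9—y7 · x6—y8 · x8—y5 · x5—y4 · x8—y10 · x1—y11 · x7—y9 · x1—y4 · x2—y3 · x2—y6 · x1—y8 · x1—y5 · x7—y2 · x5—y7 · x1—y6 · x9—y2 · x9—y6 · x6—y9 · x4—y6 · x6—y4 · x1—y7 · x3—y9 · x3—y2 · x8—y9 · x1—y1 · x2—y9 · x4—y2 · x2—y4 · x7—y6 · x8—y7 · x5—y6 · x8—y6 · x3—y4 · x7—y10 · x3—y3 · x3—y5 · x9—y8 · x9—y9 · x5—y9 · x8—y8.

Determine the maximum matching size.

9

One maximum matching: x1→y11, x2→y3, x3→y4, x4→y2, x5→y9, x6→y8, x7→y10, x8→y6, x9→y7.
All 9 left vertices are matched, so no larger matching exists.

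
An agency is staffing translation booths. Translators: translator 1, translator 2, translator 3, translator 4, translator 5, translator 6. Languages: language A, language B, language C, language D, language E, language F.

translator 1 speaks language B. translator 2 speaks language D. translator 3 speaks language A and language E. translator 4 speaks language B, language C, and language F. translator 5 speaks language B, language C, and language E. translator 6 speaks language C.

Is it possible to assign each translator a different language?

One maximum matching: translator 1-language B, translator 2-language D, translator 3-language A, translator 4-language F, translator 5-language E, translator 6-language C.
Every translator is matched, so this is a perfect matching.

Yes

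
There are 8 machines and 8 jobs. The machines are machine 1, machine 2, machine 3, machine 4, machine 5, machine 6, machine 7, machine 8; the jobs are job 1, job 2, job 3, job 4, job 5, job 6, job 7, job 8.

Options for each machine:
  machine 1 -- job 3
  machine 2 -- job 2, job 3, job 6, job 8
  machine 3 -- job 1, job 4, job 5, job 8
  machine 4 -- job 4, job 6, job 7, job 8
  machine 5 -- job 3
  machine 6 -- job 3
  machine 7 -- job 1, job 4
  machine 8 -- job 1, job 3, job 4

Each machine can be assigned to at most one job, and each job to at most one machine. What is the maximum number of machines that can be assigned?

A valid assignment of size 6: machine 1→job 3, machine 2→job 2, machine 3→job 5, machine 4→job 6, machine 7→job 4, machine 8→job 1.
The set {machine 1, machine 5, machine 6} has only 1 neighbour ({job 3}), so by Hall's theorem at most 6 of the 8 machines can be matched.

6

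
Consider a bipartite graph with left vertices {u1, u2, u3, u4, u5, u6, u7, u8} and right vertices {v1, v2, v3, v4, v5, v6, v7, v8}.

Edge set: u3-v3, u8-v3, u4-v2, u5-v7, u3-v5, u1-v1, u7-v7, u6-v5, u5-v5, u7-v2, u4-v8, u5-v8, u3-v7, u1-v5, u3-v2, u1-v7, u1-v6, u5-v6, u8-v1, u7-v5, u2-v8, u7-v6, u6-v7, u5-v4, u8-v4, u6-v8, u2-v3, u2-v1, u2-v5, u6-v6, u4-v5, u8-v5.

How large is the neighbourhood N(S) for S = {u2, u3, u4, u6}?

7

The union of neighbours of {u2, u3, u4, u6} is {v1, v2, v3, v5, v6, v7, v8}, which has 7 elements.
Since |N(S)| = 7 ≥ |S| = 4, Hall's condition holds for this subset.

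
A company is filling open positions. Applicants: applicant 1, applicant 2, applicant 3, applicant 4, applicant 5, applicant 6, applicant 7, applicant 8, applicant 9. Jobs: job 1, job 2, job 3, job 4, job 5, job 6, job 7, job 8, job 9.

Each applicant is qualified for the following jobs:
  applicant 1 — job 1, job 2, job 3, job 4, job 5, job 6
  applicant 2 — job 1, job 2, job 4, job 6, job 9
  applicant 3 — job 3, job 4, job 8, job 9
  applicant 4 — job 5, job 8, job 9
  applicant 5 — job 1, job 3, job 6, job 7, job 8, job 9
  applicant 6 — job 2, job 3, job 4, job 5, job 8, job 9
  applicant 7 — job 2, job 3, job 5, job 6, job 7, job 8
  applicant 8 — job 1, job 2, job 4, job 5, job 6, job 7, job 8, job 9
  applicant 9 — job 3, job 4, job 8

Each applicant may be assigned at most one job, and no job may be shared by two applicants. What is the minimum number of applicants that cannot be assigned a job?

0

For example, pair applicant 1→job 6, applicant 2→job 1, applicant 3→job 9, applicant 4→job 8, applicant 5→job 7, applicant 6→job 4, applicant 7→job 2, applicant 8→job 5, applicant 9→job 3.
All 9 applicants are matched, so no larger matching exists.
That matches 9 of the 9, leaving 0 unmatched; no matching can do better.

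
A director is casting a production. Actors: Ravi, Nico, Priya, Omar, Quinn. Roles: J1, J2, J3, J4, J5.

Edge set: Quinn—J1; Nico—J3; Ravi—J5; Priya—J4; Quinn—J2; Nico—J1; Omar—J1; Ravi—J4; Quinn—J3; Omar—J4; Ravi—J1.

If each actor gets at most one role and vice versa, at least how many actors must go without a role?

A valid assignment of size 5: Ravi–J5, Nico–J3, Priya–J4, Omar–J1, Quinn–J2.
All 5 actors are matched, so no larger matching exists.
That matches 5 of the 5, leaving 0 unmatched; no matching can do better.

0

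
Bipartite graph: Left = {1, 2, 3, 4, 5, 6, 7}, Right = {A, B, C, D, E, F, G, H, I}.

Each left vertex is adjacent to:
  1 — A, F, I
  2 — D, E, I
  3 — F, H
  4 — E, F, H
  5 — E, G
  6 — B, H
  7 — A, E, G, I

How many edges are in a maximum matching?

7

One maximum matching: 1-F, 2-D, 3-H, 4-E, 5-G, 6-B, 7-I.
All 7 left vertices are matched, so no larger matching exists.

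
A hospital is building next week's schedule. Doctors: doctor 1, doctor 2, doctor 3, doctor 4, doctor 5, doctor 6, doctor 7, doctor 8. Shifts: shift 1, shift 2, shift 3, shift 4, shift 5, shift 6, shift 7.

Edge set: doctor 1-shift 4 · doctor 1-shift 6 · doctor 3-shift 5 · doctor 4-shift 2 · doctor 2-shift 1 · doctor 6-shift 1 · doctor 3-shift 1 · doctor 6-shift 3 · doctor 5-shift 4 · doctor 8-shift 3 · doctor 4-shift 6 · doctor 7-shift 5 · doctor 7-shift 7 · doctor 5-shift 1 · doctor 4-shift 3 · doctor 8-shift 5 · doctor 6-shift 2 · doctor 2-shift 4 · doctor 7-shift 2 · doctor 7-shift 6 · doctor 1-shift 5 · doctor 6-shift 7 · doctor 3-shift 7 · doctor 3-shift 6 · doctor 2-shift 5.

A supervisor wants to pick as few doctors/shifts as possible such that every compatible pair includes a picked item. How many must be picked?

7

A maximum matching has 7 edges (e.g. doctor 1–shift 5, doctor 2–shift 1, doctor 3–shift 7, doctor 4–shift 3, doctor 5–shift 4, doctor 6–shift 2, doctor 7–shift 6).
By König's theorem the minimum vertex cover has the same size. One such cover is {shift 1, shift 2, shift 3, shift 4, shift 5, shift 6, shift 7}.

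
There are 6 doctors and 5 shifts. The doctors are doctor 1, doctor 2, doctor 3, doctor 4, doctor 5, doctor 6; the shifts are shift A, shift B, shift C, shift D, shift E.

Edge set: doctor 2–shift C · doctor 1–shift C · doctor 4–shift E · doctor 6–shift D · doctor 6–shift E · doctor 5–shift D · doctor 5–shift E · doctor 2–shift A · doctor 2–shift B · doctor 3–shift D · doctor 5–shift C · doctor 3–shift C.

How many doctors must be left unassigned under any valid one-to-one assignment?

One maximum matching: doctor 1–shift C, doctor 2–shift A, doctor 3–shift D, doctor 4–shift E.
The set {doctor 1, doctor 3, doctor 4, doctor 5, doctor 6} has only 3 neighbours ({shift C, shift D, shift E}), so by Hall's theorem at most 4 of the 6 doctors can be matched.
That matches 4 of the 6, leaving 2 unmatched; no matching can do better.

2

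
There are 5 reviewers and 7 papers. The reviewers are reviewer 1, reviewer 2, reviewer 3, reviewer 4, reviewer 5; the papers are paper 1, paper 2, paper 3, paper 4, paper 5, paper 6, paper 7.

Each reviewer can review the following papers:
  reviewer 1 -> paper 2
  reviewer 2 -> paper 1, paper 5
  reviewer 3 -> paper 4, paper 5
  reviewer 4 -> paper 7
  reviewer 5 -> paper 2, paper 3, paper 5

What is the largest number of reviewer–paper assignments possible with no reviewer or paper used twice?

A valid assignment of size 5: reviewer 1→paper 2, reviewer 2→paper 1, reviewer 3→paper 4, reviewer 4→paper 7, reviewer 5→paper 3.
This saturates every reviewer, so 5 is the maximum.

5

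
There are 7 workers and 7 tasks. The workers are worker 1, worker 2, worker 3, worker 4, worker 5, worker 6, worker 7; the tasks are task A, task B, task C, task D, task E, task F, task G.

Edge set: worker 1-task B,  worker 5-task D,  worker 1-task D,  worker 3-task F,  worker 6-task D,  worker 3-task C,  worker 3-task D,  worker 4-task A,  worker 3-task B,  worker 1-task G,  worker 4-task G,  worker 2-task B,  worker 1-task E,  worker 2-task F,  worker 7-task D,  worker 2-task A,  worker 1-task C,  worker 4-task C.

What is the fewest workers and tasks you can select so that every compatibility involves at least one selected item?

{worker 1, worker 2, worker 3, worker 4, task D} is a vertex cover of size 5: every edge has an endpoint in this set.
No smaller cover exists because worker 1–task C, worker 2–task A, worker 3–task F, worker 4–task G, worker 5–task D is a matching of size 5, and a cover must include an endpoint of each of these disjoint edges (König's theorem).

5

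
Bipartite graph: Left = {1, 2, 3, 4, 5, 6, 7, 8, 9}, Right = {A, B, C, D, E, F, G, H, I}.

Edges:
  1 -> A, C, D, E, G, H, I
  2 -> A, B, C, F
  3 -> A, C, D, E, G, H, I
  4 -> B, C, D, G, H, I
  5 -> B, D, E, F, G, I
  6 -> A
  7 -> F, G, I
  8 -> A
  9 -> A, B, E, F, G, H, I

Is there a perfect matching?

The set {6, 8} has only 1 neighbour ({A}), so by Hall's theorem at most 8 of the 9 left vertices can be matched.
Hence no matching covers every left vertex.

No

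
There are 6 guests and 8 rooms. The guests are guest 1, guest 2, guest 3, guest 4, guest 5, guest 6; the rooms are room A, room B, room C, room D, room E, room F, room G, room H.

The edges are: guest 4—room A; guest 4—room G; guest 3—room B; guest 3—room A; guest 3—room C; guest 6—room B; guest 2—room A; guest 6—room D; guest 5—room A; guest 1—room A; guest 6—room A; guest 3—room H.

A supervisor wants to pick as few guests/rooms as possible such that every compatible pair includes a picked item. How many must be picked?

4

The 4 edges guest 1–room A, guest 3–room H, guest 4–room G, guest 6–room B form a matching, so any vertex cover needs at least 4 vertices (one per matched edge).
Conversely {guest 3, guest 4, guest 6, room A} meets every edge and has exactly 4 vertices, so 4 is optimal.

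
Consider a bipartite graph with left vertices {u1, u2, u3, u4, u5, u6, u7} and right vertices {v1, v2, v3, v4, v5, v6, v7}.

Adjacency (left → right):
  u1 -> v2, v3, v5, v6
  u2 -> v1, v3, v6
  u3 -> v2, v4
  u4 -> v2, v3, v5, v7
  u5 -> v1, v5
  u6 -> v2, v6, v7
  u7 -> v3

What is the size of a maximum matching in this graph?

A valid assignment of size 7: u1-v6, u2-v1, u3-v4, u4-v7, u5-v5, u6-v2, u7-v3.
This saturates every left vertex, so 7 is the maximum.

7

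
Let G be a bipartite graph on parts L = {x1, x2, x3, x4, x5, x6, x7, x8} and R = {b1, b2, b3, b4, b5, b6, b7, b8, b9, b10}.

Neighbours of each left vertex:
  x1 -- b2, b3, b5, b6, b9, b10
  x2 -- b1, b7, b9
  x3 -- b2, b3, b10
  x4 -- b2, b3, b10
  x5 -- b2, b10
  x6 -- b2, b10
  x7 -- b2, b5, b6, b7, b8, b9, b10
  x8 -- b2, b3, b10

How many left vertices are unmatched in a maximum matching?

One maximum matching: x1–b5, x2–b9, x3–b3, x4–b10, x5–b2, x7–b7.
The set {x3, x4, x5, x6, x8} has only 3 neighbours ({b10, b2, b3}), so by Hall's theorem at most 6 of the 8 left vertices can be matched.
That matches 6 of the 8, leaving 2 unmatched; no matching can do better.

2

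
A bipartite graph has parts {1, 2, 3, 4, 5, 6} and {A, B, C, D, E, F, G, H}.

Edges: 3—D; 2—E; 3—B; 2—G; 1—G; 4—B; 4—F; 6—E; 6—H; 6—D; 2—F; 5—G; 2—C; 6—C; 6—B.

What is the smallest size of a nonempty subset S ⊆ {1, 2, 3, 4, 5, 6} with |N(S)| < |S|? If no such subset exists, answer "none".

Take S = {1, 5}. Its neighbourhood is {G}, so |N(S)| = 1 < |S| = 2.
No single vertex violates Hall's condition since each has at least one neighbour, so 2 is the minimum.

2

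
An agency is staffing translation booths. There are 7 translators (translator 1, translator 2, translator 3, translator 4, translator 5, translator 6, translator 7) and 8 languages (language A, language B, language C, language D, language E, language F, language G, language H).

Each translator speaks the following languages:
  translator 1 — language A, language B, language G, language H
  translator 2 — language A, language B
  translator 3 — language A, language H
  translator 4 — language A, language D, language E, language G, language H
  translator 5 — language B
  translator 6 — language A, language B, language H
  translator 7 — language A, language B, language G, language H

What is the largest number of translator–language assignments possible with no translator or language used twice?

One maximum matching: translator 1→language G, translator 2→language A, translator 3→language H, translator 4→language D, translator 5→language B.
The set {translator 1, translator 2, translator 3, translator 5, translator 6, translator 7} has only 4 neighbours ({language A, language B, language G, language H}), so by Hall's theorem at most 5 of the 7 translators can be matched.

5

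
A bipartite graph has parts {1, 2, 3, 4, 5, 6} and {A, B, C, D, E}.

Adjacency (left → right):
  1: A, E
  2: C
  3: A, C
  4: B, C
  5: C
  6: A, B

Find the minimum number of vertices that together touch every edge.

4

{1, A, B, C} is a vertex cover of size 4: every edge has an endpoint in this set.
No smaller cover exists because 1–E, 2–C, 3–A, 4–B is a matching of size 4, and a cover must include an endpoint of each of these disjoint edges (König's theorem).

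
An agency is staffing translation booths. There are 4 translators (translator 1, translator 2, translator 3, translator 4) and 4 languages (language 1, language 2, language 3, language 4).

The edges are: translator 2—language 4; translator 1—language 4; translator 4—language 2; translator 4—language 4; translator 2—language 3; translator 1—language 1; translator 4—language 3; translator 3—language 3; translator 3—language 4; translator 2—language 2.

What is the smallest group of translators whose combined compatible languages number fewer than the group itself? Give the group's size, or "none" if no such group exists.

A matching saturating every translator exists, for instance translator 1→language 1, translator 2→language 4, translator 3→language 3, translator 4→language 2.
By Hall's marriage theorem, this means |N(S)| ≥ |S| for every subset S, so no violating subset exists.

none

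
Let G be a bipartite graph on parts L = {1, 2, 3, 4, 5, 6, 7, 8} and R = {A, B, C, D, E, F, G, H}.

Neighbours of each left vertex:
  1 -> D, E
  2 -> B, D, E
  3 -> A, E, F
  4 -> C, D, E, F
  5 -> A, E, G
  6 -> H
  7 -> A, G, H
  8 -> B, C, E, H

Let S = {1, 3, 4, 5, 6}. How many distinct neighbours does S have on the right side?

7

The union of neighbours of {1, 3, 4, 5, 6} is {A, C, D, E, F, G, H}, which has 7 elements.
Since |N(S)| = 7 ≥ |S| = 5, Hall's condition holds for this subset.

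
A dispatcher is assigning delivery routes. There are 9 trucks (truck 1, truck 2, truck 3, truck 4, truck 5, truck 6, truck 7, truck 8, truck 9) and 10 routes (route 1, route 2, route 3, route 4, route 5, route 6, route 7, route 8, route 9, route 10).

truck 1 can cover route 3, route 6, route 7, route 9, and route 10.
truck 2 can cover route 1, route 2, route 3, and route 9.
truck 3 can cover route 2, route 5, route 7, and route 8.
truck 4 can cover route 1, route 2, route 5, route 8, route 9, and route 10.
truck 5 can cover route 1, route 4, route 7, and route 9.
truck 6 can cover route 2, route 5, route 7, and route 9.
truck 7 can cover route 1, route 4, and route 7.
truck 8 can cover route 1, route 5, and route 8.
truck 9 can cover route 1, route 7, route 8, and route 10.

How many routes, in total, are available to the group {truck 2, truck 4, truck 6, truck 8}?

The union of neighbours of {truck 2, truck 4, truck 6, truck 8} is {route 1, route 2, route 3, route 5, route 7, route 8, route 9, route 10}, which has 8 elements.
Since |N(S)| = 8 ≥ |S| = 4, Hall's condition holds for this subset.

8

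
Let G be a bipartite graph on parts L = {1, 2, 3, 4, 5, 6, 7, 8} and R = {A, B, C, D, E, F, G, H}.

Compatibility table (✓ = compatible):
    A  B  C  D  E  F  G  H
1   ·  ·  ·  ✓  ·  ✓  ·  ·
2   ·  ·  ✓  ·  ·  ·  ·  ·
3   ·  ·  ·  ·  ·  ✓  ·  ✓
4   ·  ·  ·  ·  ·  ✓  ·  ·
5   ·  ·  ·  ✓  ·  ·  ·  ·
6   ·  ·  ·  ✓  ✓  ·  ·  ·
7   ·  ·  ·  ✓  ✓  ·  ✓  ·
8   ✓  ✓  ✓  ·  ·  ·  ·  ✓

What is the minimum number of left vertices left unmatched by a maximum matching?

A valid assignment of size 7: 1–D, 2–C, 3–H, 4–F, 6–E, 7–G, 8–B.
The set {1, 4, 5} has only 2 neighbours ({D, F}), so by Hall's theorem at most 7 of the 8 left vertices can be matched.
That matches 7 of the 8, leaving 1 unmatched; no matching can do better.

1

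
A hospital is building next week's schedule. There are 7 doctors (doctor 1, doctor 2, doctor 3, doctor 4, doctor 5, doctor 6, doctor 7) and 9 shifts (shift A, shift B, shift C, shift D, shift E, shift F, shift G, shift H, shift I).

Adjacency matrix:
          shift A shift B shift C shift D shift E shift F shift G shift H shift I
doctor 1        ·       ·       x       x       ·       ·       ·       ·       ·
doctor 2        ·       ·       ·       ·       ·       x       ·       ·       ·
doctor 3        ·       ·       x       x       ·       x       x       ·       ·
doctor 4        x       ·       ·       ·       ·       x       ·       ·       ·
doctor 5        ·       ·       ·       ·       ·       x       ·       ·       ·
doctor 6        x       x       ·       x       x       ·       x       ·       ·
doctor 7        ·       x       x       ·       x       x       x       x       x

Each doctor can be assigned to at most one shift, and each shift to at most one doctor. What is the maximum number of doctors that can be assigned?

6

One maximum matching: doctor 1→shift C, doctor 2→shift F, doctor 3→shift D, doctor 4→shift A, doctor 6→shift B, doctor 7→shift G.
The set {doctor 2, doctor 5} has only 1 neighbour ({shift F}), so by Hall's theorem at most 6 of the 7 doctors can be matched.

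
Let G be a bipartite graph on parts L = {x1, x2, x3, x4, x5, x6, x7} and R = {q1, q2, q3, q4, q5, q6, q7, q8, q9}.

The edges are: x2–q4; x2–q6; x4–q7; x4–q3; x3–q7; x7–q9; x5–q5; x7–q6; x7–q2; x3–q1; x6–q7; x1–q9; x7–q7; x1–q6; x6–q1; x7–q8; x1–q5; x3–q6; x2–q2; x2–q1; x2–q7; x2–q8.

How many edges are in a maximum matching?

7

One maximum matching: x1→q6, x2→q4, x3→q7, x4→q3, x5→q5, x6→q1, x7→q9.
This saturates every left vertex, so 7 is the maximum.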